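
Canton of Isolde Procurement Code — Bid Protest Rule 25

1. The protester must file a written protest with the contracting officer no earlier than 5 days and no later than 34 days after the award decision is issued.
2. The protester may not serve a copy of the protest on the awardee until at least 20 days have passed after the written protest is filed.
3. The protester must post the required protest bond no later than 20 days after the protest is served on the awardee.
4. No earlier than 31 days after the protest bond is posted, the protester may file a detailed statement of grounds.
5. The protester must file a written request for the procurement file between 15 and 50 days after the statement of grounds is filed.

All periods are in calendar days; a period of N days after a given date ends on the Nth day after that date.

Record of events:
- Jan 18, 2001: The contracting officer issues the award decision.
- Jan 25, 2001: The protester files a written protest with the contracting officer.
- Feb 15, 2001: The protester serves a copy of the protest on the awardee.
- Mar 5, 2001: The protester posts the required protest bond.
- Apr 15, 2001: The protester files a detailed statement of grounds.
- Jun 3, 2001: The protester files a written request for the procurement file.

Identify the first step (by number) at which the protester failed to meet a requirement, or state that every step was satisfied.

None — every step was satisfied

Step 1 — 5 and 34 days from Jan 18, 2001 (when the award decision is issued) are Jan 23, 2001 and Feb 21, 2001 respectively; Jan 25, 2001 falls inside that range.
Step 2 — must wait 20 days from Jan 25, 2001 (when the written protest is filed), so not before Feb 14, 2001; done Feb 15, 2001, after the minimum wait.
Step 3 — counting 20 days from Feb 15, 2001 (when the protest is served on the awardee) gives a deadline of Mar 7, 2001; Mar 5, 2001 is within that limit.
Step 4 — must wait 31 days from Mar 5, 2001 (when the protest bond is posted), so not before Apr 5, 2001; done Apr 15, 2001 — permitted.
Step 5 — 15 and 50 days from Apr 15, 2001 (when the statement of grounds is filed) are Apr 30, 2001 and Jun 4, 2001 respectively; done Jun 3, 2001 — within the window.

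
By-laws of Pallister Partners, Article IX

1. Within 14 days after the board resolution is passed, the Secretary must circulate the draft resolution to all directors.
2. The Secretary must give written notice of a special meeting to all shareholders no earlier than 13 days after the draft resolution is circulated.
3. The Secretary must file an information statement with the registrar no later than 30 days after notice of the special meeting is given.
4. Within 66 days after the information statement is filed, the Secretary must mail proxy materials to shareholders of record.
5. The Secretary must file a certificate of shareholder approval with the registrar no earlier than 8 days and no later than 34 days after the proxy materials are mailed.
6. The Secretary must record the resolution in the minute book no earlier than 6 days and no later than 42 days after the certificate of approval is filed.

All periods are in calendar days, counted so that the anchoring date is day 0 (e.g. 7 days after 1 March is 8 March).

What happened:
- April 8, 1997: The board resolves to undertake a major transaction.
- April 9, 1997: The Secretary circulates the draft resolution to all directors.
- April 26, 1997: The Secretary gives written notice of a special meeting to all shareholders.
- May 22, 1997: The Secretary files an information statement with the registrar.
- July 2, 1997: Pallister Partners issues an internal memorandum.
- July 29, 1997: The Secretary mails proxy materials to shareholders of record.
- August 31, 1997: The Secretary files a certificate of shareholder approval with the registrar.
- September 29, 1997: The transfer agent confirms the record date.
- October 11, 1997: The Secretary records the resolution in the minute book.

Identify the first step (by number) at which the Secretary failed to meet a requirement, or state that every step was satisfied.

Step 4

(1) due by April 8, 1997 + 14 days = April 22, 1997; April 9, 1997 is within that limit.
(2) permitted from April 9, 1997 + 13 days = April 22, 1997 onward; April 26, 1997 is on or after that date.
(3) due by April 26, 1997 + 30 days = May 26, 1997; completed May 22, 1997, before the deadline.
(4) due by May 22, 1997 + 66 days = July 27, 1997; not done until July 29, 1997, 2 days after the deadline.
The procedure was therefore not followed at step 4.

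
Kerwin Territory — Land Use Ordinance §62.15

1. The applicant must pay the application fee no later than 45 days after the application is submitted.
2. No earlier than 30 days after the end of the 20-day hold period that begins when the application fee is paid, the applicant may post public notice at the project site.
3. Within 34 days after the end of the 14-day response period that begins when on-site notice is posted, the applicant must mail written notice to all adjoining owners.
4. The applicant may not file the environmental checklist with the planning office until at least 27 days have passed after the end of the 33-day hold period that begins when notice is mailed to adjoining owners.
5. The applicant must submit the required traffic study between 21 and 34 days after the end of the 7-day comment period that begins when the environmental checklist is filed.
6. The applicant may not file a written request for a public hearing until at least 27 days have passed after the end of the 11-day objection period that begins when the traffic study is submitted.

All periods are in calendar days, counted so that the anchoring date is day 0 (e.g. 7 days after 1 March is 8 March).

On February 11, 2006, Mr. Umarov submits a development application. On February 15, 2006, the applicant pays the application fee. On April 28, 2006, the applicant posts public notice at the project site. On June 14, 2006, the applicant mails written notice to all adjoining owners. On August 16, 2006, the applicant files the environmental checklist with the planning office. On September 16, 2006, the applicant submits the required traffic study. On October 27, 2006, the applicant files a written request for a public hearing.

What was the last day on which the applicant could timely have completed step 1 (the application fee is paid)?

March 28, 2006

Step 1 runs from February 11, 2006, when the application is submitted. 45 days after February 11, 2006 is March 28, 2006.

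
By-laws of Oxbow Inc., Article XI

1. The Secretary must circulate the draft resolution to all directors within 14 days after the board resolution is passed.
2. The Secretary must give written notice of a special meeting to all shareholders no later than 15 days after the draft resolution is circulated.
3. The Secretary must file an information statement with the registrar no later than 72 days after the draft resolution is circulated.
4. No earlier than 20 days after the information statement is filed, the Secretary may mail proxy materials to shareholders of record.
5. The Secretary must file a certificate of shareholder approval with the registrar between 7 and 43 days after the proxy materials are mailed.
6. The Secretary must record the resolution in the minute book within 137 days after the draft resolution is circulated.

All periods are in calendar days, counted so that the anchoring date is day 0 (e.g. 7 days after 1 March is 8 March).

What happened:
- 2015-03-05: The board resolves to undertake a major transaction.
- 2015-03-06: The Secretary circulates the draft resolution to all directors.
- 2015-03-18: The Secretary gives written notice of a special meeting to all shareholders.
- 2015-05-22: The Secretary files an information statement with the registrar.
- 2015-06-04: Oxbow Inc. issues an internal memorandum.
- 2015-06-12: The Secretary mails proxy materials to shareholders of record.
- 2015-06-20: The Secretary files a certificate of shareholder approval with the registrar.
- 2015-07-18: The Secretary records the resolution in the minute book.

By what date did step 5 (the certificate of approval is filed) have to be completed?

2015-07-25

Step 5 runs from 2015-06-12, when the proxy materials are mailed. The window is 7–43 days after 2015-06-12; it closes on 2015-07-25.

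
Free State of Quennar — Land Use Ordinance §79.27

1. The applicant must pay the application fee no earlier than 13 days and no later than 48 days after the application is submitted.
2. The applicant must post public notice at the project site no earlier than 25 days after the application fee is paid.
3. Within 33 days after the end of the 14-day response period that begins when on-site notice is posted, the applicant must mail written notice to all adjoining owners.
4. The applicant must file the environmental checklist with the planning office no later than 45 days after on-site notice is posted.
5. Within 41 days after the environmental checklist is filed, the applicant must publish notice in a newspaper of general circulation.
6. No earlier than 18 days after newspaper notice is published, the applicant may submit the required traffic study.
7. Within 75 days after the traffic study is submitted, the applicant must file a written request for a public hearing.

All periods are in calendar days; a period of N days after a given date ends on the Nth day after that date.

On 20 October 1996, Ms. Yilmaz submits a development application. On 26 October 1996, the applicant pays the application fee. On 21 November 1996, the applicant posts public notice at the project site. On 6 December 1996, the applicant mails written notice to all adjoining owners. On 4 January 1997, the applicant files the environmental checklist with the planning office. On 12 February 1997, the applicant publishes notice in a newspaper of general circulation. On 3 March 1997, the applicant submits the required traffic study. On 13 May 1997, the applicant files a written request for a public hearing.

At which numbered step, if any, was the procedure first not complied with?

Step 1

Step 1: the window is 13–48 days after 20 October 1996 (when the application is submitted), so 2 November 1996 through 7 December 1996; done 26 October 1996 — 7 days before the window opened.
The analysis stops there.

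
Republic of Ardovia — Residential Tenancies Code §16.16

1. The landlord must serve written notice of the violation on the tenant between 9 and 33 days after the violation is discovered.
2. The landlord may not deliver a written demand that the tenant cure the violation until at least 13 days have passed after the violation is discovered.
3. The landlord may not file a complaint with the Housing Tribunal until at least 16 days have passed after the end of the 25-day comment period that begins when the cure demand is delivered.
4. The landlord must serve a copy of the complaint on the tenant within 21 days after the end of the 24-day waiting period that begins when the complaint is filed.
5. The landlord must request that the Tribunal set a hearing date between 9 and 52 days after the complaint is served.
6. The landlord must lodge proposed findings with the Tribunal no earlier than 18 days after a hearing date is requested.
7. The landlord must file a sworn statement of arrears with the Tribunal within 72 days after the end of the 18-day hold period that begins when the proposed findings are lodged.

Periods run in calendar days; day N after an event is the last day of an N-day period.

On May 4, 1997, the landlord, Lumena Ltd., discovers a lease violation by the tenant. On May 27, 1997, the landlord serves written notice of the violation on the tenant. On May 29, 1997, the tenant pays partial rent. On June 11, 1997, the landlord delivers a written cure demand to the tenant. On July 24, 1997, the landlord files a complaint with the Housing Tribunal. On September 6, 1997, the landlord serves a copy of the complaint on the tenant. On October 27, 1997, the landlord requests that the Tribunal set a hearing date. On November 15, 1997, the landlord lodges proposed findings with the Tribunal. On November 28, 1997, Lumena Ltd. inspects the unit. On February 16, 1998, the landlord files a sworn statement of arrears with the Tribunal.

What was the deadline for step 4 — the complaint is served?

September 7, 1997

The complaint is filed on July 24, 1997; the 24-day waiting period therefore ends August 17, 1997, and step 4 runs from that date. 21 days after August 17, 1997 is September 7, 1997.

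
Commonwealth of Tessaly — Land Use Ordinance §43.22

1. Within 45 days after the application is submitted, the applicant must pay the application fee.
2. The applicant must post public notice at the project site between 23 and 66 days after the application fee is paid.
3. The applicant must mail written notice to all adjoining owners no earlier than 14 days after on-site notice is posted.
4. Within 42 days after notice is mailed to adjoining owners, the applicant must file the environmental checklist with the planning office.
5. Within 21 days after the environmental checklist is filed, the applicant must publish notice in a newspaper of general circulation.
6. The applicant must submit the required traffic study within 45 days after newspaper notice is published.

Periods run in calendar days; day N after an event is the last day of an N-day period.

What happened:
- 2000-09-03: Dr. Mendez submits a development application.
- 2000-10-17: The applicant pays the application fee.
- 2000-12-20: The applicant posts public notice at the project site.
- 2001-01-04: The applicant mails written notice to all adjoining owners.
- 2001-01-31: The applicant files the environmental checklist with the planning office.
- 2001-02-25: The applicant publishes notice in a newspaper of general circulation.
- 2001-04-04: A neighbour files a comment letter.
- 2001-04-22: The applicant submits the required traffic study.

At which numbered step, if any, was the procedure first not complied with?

Step 5

Step 1 — counting 45 days from 2000-09-03 (when the application is submitted) gives a deadline of 2000-10-18; 2000-10-17 is within that limit.
Step 2 — 23 and 66 days from 2000-10-17 (when the application fee is paid) are 2000-11-09 and 2000-12-22 respectively; done 2000-12-20 — within the window.
Step 3 — must wait 14 days from 2000-12-20 (when on-site notice is posted), so not before 2001-01-03; 2001-01-04 is on or after that date.
Step 4 — counting 42 days from 2001-01-04 (when notice is mailed to adjoining owners) gives a deadline of 2001-02-15; done 2001-01-31 — timely.
Step 5 — counting 21 days from 2001-01-31 (when the environmental checklist is filed) gives a deadline of 2001-02-21; not done until 2001-02-25, 4 days after the deadline.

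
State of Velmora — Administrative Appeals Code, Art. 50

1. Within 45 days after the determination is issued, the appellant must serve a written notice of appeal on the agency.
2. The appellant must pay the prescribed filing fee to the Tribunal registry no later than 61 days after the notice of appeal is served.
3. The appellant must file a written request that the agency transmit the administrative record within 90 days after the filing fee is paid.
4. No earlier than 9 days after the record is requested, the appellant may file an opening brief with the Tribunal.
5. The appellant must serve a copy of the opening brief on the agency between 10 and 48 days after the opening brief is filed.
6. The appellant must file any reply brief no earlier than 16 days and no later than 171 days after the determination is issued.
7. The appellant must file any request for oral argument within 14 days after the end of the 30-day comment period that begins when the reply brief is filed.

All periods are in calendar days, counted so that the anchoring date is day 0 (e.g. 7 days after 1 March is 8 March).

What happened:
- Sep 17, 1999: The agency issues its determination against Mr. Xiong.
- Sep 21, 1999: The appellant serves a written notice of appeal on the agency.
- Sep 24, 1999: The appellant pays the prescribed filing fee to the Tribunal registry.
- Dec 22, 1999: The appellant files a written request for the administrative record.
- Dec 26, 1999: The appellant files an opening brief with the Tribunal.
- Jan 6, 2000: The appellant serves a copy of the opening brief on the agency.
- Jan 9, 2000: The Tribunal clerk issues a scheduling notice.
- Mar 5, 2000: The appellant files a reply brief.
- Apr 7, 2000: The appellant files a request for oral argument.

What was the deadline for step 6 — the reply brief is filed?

Step 6 runs from Sep 17, 1999, when the determination is issued. The window is 16–171 days after Sep 17, 1999; it closes on Mar 6, 2000.

Mar 6, 2000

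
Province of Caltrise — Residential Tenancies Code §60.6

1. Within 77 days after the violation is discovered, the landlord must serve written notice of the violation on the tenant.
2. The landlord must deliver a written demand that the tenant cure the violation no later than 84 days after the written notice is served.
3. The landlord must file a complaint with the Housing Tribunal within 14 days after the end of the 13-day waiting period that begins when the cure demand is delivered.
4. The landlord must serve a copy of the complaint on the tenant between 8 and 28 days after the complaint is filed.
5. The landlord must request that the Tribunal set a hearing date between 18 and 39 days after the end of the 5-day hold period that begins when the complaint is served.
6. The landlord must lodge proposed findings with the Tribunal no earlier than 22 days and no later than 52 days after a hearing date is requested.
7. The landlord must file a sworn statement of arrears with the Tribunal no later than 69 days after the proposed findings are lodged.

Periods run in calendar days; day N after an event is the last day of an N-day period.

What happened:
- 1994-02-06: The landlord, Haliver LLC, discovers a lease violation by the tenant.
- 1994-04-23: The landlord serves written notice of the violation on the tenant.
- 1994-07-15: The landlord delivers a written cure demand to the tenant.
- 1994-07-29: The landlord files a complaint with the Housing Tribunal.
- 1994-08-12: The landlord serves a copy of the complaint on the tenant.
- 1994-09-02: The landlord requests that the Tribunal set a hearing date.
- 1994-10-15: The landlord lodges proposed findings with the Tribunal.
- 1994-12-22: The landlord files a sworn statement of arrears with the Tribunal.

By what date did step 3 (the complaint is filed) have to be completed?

1994-08-11

The cure demand is delivered on 1994-07-15; the 13-day waiting period therefore ends 1994-07-28, and step 3 runs from that date. 14 days after 1994-07-28 is 1994-08-11.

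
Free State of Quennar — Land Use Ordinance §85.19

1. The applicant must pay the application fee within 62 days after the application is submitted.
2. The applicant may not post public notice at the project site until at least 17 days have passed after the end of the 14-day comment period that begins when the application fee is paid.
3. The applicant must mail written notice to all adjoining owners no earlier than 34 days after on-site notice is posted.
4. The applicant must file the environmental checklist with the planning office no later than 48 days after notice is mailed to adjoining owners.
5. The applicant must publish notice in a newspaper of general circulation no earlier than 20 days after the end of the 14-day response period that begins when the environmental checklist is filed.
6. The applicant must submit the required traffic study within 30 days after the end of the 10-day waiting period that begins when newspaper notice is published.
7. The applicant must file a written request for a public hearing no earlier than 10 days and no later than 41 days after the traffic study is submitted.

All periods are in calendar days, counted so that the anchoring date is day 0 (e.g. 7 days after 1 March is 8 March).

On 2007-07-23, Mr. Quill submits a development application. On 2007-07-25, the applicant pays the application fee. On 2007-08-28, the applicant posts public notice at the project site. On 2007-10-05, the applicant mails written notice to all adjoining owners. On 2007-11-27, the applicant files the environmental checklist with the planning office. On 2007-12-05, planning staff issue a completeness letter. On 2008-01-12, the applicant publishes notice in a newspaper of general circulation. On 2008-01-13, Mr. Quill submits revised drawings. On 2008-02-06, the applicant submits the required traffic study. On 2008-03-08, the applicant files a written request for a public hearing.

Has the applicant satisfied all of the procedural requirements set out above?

No

(1) due by 2007-07-23 + 62 days = 2007-09-23; done 2007-07-25 — timely.
(2) permitted from 2007-08-08 + 17 days = 2007-08-25 onward; done 2007-08-28, after the minimum wait.
(3) permitted from 2007-08-28 + 34 days = 2007-10-01 onward; done 2007-10-05 — permitted.
(4) due by 2007-10-05 + 48 days = 2007-11-22; 2007-11-27 misses that deadline by 5 days.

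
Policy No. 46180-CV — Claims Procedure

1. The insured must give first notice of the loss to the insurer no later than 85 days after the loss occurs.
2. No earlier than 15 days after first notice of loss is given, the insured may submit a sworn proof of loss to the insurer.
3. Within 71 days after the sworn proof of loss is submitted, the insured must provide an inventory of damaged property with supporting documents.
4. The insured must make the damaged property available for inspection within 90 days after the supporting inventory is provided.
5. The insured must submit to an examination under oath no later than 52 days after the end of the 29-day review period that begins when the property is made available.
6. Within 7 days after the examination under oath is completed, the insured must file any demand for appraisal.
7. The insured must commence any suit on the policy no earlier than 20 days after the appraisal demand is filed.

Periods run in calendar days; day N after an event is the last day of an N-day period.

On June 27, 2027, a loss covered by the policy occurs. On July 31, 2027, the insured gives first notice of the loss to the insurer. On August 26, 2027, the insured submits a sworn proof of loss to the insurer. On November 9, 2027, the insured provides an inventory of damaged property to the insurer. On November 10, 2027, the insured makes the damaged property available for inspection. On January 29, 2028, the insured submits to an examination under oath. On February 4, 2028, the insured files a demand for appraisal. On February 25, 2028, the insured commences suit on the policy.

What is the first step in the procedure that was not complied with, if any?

Step 3

Step 1 — counting 85 days from June 27, 2027 (when the loss occurs) gives a deadline of September 20, 2027; done July 31, 2027 — timely.
Step 2 — must wait 15 days from July 31, 2027 (when first notice of loss is given), so not before August 15, 2027; done August 26, 2027, after the minimum wait.
Step 3 — counting 71 days from August 26, 2027 (when the sworn proof of loss is submitted) gives a deadline of November 5, 2027; November 9, 2027 misses that deadline by 4 days.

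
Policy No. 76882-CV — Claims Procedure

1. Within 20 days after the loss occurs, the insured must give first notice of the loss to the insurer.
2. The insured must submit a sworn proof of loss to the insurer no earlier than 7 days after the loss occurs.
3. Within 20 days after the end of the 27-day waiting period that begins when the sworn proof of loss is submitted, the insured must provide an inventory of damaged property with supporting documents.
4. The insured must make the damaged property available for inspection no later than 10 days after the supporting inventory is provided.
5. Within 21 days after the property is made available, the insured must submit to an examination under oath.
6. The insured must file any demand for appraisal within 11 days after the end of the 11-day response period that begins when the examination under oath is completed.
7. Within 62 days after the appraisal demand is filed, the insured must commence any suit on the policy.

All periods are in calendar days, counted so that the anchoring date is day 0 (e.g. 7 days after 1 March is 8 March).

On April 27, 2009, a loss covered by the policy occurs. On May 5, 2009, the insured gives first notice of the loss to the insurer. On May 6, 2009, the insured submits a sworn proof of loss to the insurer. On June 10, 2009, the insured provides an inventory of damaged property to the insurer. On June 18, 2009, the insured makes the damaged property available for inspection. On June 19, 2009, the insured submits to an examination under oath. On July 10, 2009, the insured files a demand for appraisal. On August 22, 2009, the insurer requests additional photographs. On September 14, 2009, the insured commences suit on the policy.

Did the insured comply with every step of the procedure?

(1) due by April 27, 2009 + 20 days = May 17, 2009; done May 5, 2009 — timely.
(2) permitted from April 27, 2009 + 7 days = May 4, 2009 onward; done May 6, 2009 — permitted.
(3) due by June 2, 2009 + 20 days = June 22, 2009; completed June 10, 2009, before the deadline.
(4) due by June 10, 2009 + 10 days = June 20, 2009; June 18, 2009 is within that limit.
(5) due by June 18, 2009 + 21 days = July 9, 2009; done June 19, 2009 — timely.
(6) due by June 30, 2009 + 11 days = July 11, 2009; done July 10, 2009 — timely.
(7) due by July 10, 2009 + 62 days = September 10, 2009; done September 14, 2009 — 4 days late.
Later steps need not be reached.

No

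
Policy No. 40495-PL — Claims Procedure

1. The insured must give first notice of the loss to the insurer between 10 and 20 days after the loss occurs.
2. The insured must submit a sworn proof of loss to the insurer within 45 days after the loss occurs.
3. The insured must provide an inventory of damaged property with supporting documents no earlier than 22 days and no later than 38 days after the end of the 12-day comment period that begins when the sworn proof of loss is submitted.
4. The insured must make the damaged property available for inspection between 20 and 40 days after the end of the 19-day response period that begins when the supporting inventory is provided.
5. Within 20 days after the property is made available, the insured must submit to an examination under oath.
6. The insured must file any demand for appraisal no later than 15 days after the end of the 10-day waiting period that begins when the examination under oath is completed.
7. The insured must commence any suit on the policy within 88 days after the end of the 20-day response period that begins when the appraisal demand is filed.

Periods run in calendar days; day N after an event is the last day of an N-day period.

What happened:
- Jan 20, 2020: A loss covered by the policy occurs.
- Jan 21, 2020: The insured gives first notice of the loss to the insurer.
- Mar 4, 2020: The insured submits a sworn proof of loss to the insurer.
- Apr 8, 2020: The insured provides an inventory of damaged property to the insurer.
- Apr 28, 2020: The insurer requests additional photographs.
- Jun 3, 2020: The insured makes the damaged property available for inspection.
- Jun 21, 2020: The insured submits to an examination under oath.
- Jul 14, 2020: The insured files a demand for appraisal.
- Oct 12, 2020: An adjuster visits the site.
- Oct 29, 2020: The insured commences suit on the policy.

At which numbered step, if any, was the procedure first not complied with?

Step 1

(1) the permitted window runs from Jan 20, 2020 + 10 = Jan 30, 2020 to Jan 20, 2020 + 20 = Feb 9, 2020; Jan 21, 2020 is 9 days too early.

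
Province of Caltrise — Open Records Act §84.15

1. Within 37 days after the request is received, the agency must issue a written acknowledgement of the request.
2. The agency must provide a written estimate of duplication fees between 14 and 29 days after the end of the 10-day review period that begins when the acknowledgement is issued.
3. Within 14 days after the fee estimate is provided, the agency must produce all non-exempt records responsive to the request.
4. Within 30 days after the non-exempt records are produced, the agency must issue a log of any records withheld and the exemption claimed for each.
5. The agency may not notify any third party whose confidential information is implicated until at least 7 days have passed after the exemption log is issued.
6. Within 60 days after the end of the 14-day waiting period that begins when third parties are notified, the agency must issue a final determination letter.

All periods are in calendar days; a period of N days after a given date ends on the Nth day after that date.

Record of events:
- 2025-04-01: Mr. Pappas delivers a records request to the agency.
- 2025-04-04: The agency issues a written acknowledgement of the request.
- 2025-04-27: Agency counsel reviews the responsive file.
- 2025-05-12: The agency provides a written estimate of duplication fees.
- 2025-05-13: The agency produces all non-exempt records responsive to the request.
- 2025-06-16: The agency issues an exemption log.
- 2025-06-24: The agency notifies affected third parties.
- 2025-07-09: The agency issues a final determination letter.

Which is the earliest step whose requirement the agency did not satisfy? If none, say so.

Step 4

Step 1: 37 days after 2025-04-01 (when the request is received) is 2025-05-08; done 2025-04-04 — timely.
Step 2: the window is 14–29 days after 2025-04-14 (end of the 10-day review period, which began when the acknowledgement is issued on 2025-04-04), so 2025-04-28 through 2025-05-13; done 2025-05-12 — within the window.
Step 3: 14 days after 2025-05-12 (when the fee estimate is provided) is 2025-05-26; completed 2025-05-13, before the deadline.
Step 4: 30 days after 2025-05-13 (when the non-exempt records are produced) is 2025-06-12; 2025-06-16 misses that deadline by 4 days.
No need to go further; step 4 was not satisfied.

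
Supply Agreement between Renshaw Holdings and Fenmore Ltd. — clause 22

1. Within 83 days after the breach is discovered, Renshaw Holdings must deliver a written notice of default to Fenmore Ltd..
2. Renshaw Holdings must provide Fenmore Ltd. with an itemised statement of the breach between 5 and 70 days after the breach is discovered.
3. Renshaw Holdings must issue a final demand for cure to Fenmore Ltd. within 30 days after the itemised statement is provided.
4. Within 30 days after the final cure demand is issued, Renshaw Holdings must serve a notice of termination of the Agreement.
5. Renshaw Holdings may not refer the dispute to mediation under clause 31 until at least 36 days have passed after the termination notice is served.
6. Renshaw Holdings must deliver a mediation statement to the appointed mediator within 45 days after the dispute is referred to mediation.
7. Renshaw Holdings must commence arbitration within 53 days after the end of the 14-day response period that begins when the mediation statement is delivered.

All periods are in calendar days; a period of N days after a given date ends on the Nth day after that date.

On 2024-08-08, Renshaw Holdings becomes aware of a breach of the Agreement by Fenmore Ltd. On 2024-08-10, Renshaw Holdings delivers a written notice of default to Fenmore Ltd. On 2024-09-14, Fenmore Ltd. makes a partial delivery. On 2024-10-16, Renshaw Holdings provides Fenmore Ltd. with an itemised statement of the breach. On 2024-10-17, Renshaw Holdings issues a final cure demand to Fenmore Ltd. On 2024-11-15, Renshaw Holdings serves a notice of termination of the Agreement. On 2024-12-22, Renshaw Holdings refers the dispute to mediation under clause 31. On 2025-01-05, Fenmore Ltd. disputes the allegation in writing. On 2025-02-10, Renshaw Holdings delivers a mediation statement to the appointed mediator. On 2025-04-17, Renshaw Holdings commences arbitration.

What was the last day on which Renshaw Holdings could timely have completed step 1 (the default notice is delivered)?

2024-10-30

Step 1 runs from 2024-08-08, when the breach is discovered. 83 days after 2024-08-08 is 2024-10-30.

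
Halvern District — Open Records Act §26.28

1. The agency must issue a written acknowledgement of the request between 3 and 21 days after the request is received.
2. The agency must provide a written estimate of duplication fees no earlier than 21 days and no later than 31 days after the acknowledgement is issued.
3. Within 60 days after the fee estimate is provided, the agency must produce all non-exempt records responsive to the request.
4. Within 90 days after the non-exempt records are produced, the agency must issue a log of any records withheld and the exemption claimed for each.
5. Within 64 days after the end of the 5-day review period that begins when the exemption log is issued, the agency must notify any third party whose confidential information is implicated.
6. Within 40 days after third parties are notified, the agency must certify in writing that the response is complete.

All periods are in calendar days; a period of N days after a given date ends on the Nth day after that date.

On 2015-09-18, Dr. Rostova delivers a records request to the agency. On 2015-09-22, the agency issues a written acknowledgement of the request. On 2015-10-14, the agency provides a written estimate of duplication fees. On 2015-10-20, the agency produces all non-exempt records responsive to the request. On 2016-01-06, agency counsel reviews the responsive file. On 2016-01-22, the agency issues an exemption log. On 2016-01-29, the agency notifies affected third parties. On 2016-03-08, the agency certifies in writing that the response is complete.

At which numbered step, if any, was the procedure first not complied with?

Step 1 — 3 and 21 days from 2015-09-18 (when the request is received) are 2015-09-21 and 2015-10-09 respectively; done 2015-09-22, which is between those dates.
Step 2 — 21 and 31 days from 2015-09-22 (when the acknowledgement is issued) are 2015-10-13 and 2015-10-23 respectively; done 2015-10-14 — within the window.
Step 3 — counting 60 days from 2015-10-14 (when the fee estimate is provided) gives a deadline of 2015-12-13; done 2015-10-20 — timely.
Step 4 — counting 90 days from 2015-10-20 (when the non-exempt records are produced) gives a deadline of 2016-01-18; not done until 2016-01-22, 4 days after the deadline.
No need to go further; step 4 was not satisfied.

Step 4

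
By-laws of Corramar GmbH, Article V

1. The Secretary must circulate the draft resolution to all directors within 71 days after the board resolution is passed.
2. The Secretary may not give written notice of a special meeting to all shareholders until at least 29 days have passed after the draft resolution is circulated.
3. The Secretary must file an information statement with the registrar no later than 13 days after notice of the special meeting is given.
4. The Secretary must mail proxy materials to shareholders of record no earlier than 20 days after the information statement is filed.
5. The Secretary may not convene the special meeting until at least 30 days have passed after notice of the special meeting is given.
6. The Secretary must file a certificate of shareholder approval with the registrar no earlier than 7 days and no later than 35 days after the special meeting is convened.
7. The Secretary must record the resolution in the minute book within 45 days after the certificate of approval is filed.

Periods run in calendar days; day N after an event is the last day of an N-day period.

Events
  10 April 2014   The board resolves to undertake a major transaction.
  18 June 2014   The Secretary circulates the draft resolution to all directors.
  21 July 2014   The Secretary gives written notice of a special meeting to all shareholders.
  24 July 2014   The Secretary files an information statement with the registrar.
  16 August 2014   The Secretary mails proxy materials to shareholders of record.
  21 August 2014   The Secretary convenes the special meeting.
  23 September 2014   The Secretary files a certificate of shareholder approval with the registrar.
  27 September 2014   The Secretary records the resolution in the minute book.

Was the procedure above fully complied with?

Yes

Step 1 — counting 71 days from 10 April 2014 (when the board resolution is passed) gives a deadline of 20 June 2014; 18 June 2014 is within that limit.
Step 2 — must wait 29 days from 18 June 2014 (when the draft resolution is circulated), so not before 17 July 2014; done 21 July 2014, after the minimum wait.
Step 3 — counting 13 days from 21 July 2014 (when notice of the special meeting is given) gives a deadline of 3 August 2014; 24 July 2014 is within that limit.
Step 4 — must wait 20 days from 24 July 2014 (when the information statement is filed), so not before 13 August 2014; done 16 August 2014, after the minimum wait.
Step 5 — must wait 30 days from 21 July 2014 (when notice of the special meeting is given), so not before 20 August 2014; 21 August 2014 is on or after that date.
Step 6 — 7 and 35 days from 21 August 2014 (when the special meeting is convened) are 28 August 2014 and 25 September 2014 respectively; done 23 September 2014 — within the window.
Step 7 — counting 45 days from 23 September 2014 (when the certificate of approval is filed) gives a deadline of 7 November 2014; completed 27 September 2014, before the deadline.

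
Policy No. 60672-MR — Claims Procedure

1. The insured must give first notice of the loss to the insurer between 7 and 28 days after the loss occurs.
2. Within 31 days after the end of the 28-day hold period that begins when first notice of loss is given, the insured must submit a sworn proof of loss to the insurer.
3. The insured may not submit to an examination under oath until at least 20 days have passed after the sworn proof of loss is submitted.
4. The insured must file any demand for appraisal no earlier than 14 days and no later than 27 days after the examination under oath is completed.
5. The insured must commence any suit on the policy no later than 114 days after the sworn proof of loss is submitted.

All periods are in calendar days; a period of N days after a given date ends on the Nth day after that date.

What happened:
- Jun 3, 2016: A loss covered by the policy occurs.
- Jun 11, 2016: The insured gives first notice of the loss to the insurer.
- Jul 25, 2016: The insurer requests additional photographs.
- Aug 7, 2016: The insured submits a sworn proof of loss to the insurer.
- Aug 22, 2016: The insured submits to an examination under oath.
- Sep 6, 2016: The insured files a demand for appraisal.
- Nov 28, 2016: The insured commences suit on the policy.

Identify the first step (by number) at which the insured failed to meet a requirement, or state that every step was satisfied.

Step 3

Step 1: the window is 7–28 days after Jun 3, 2016 (when the loss occurs), so Jun 10, 2016 through Jul 1, 2016; Jun 11, 2016 falls inside that range.
Step 2: 31 days after Jul 9, 2016 (end of the 28-day hold period, which began when first notice of loss is given on Jun 11, 2016) is Aug 9, 2016; Aug 7, 2016 is within that limit.
Step 3: the earliest permitted date is 20 days after Aug 7, 2016 (when the sworn proof of loss is submitted), i.e. Aug 27, 2016; acted on Aug 22, 2016, 5 days prematurely.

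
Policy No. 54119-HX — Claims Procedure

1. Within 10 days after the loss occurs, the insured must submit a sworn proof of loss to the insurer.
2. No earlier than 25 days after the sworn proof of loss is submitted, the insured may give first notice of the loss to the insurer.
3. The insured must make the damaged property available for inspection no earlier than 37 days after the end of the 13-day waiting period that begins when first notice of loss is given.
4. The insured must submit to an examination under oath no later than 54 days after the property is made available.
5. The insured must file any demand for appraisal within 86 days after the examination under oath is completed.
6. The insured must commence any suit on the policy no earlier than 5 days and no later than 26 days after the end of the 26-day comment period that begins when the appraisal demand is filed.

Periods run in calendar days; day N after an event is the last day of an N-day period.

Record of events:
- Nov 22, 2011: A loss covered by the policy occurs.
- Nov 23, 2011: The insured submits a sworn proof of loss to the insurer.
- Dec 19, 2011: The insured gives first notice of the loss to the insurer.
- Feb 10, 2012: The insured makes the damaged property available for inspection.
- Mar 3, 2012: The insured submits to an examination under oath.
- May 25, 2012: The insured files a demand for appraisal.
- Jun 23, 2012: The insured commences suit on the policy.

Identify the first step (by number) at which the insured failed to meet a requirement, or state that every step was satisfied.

Step 6

Step 1 — counting 10 days from Nov 22, 2011 (when the loss occurs) gives a deadline of Dec 2, 2011; done Nov 23, 2011 — timely.
Step 2 — must wait 25 days from Nov 23, 2011 (when the sworn proof of loss is submitted), so not before Dec 18, 2011; done Dec 19, 2011, after the minimum wait.
Step 3 — must wait 37 days from Jan 1, 2012 (end of the 13-day waiting period, which began when first notice of loss is given on Dec 19, 2011), so not before Feb 7, 2012; done Feb 10, 2012 — permitted.
Step 4 — counting 54 days from Feb 10, 2012 (when the property is made available) gives a deadline of Apr 4, 2012; done Mar 3, 2012 — timely.
Step 5 — counting 86 days from Mar 3, 2012 (when the examination under oath is completed) gives a deadline of May 28, 2012; completed May 25, 2012, before the deadline.
Step 6 — 5 and 26 days from Jun 20, 2012 (end of the 26-day comment period, which began when the appraisal demand is filed on May 25, 2012) are Jun 25, 2012 and Jul 16, 2012 respectively; done Jun 23, 2012 — 2 days before the window opened.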